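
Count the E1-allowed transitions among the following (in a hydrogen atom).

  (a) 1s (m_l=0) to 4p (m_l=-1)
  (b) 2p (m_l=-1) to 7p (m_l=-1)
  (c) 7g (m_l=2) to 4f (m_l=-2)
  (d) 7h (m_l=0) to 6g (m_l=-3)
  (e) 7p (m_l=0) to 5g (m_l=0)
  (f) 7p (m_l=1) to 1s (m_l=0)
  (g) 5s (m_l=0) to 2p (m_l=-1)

3

(a) allowed
(b) forbidden — Δl = +0 (E1 requires Δl = ±1)
(c) forbidden — Δm_l = -4 (E1 requires Δm_l = 0, ±1)
(d) forbidden — Δm_l = -3 (E1 requires Δm_l = 0, ±1)
(e) forbidden — Δl = +3 (E1 requires Δl = ±1)
(f) allowed
(g) allowed
Total allowed: 3 of 7.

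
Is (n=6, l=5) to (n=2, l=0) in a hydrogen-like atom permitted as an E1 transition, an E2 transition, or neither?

Δl = 0 − 5 = -5; l_i + l_f = 5.
E1 (Δl = ±1): not satisfied.
E2 (Δl = 0,±2, l_i+l_f ≥ 2): not satisfied.

neither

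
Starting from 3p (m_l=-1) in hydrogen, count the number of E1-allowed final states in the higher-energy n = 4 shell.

E1 requires Δl = ±1, so l_f ∈ {0, 2}; with 0 ≤ l_f ≤ n_f−1 = 3, the allowed l_f values are {0, 2}.
For l_f = 0: m_f ∈ {m_i−1, m_i, m_i+1} ∩ [−0, 0] = {0} → 1 state.
For l_f = 2: m_f ∈ {m_i−1, m_i, m_i+1} ∩ [−2, 2] = {-2, -1, 0} → 3 states.
Total: 4.

4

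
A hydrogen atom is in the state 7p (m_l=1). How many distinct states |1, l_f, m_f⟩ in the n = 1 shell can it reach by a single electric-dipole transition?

1

E1 requires Δl = ±1, so l_f ∈ {0, 2}; with 0 ≤ l_f ≤ n_f−1 = 0, the allowed l_f values are {0}.
For l_f = 0: m_f ∈ {m_i−1, m_i, m_i+1} ∩ [−0, 0] = {0} → 1 state.
Total: 1.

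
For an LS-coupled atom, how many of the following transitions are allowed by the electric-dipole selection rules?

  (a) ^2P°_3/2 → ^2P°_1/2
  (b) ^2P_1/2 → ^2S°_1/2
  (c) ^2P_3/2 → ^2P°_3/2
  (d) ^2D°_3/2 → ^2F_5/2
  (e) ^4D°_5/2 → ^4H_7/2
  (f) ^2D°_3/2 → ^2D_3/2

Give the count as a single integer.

(a) forbidden (parity fails)
(b) allowed
(c) allowed
(d) allowed
(e) forbidden (ΔL fails)
(f) allowed
Total allowed: 4 of 6.

4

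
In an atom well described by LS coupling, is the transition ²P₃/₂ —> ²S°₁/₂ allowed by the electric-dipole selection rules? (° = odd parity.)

allowed

Reading off the term symbols: S 1/2→1/2, L 1→0, J 3/2→1/2, parity even→odd.
ΔS = 0: S: 1/2 → 1/2 — satisfied.
ΔL = 0, ±1 (not L=0↔0): L: 1 → 0, ΔL = -1 — satisfied.
ΔJ = 0, ±1 (not J=0↔0): J: 3/2 → 1/2, ΔJ = -1 — satisfied.
Parity must change: even → odd — satisfied.
All four E1 rules are satisfied.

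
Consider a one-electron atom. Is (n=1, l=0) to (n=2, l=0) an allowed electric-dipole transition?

l: 0 → 0 (Δl = +0). Δl = ±1 ✗.
The transition is electric-dipole forbidden.

forbidden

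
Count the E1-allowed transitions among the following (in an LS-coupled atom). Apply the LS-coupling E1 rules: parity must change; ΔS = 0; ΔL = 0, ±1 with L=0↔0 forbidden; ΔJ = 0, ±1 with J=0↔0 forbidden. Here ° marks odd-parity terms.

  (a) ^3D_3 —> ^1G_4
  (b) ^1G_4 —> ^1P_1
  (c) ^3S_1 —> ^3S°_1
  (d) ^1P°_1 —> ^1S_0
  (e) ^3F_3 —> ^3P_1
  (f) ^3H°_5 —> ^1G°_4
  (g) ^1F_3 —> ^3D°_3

1

(a) forbidden (parity, ΔS, ΔL fail)
(b) forbidden (parity, ΔL, ΔJ fail)
(c) forbidden (ΔL fails)
(d) allowed
(e) forbidden (parity, ΔL, ΔJ fail)
(f) forbidden (parity, ΔS fail)
(g) forbidden (ΔS fails)
Total allowed: 1 of 7.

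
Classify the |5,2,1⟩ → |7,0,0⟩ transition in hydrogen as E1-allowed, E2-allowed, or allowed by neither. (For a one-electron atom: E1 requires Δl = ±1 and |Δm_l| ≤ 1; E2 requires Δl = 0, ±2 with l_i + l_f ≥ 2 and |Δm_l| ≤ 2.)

E2

Δl = 0 − 2 = -2; l_i + l_f = 2.
Δm_l = -1.
E1 (Δl = ±1, |Δm_l| ≤ 1): not satisfied.
E2 (Δl = 0,±2, l_i+l_f ≥ 2, |Δm_l| ≤ 2): satisfied.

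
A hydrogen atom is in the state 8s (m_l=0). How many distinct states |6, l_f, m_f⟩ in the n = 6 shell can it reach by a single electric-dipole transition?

E1 requires Δl = ±1, so l_f ∈ {-1, 1}; with 0 ≤ l_f ≤ n_f−1 = 5, the allowed l_f values are {1}.
For l_f = 1: m_f ∈ {m_i−1, m_i, m_i+1} ∩ [−1, 1] = {-1, 0, 1} → 3 states.
Total: 3.

3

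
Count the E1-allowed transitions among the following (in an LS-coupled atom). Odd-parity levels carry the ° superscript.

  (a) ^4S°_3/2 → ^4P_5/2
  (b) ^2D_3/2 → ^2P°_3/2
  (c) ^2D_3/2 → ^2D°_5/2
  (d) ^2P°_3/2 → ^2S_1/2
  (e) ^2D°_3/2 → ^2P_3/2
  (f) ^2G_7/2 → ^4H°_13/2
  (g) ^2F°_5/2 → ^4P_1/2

5

(a) allowed
(b) allowed
(c) allowed
(d) allowed
(e) allowed
(f) forbidden (ΔS, ΔJ fail)
(g) forbidden (ΔS, ΔL, ΔJ fail)
Total allowed: 5 of 7.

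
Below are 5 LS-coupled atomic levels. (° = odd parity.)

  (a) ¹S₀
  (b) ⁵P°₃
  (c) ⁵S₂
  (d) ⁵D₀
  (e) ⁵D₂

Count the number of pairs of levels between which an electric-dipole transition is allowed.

2

(a)–(b): forbidden (ΔS, ΔJ).
(a)–(c): forbidden (parity, ΔS, ΔL, ΔJ).
(a)–(d): forbidden (parity, ΔS, ΔL, ΔJ).
(a)–(e): forbidden (parity, ΔS, ΔL, ΔJ).
(b)–(c): allowed.
(b)–(d): forbidden (ΔJ).
(b)–(e): allowed.
(c)–(d): forbidden (parity, ΔL, ΔJ).
(c)–(e): forbidden (parity, ΔL).
(d)–(e): forbidden (parity, ΔJ).
Allowed pairs: 2 of 10.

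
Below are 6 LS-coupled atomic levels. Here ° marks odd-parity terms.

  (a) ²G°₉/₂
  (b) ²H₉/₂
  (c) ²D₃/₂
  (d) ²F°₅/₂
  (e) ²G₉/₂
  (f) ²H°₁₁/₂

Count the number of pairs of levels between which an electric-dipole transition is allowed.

5

(a)–(b): allowed.
(a)–(c): forbidden (ΔL, ΔJ).
(a)–(d): forbidden (parity, ΔJ).
(a)–(e): allowed.
(a)–(f): forbidden (parity).
(b)–(c): forbidden (parity, ΔL, ΔJ).
(b)–(d): forbidden (ΔL, ΔJ).
(b)–(e): forbidden (parity).
(b)–(f): allowed.
(c)–(d): allowed.
(c)–(e): forbidden (parity, ΔL, ΔJ).
(c)–(f): forbidden (ΔL, ΔJ).
(d)–(e): forbidden (ΔJ).
(d)–(f): forbidden (parity, ΔL, ΔJ).
(e)–(f): allowed.
Allowed pairs: 5 of 15.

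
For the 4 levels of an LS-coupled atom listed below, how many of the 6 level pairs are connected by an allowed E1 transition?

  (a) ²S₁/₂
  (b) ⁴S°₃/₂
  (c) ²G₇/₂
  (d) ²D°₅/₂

(a)–(b): forbidden (ΔS, ΔL).
(a)–(c): forbidden (parity, ΔL, ΔJ).
(a)–(d): forbidden (ΔL, ΔJ).
(b)–(c): forbidden (ΔS, ΔL, ΔJ).
(b)–(d): forbidden (parity, ΔS, ΔL).
(c)–(d): forbidden (ΔL).
Allowed pairs: 0 of 6.

0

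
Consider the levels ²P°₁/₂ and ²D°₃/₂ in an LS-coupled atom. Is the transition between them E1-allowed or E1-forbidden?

forbidden

Parity must change: odd → odd — violated.
ΔS = 0: S: 1/2 → 1/2 — satisfied.
ΔL = 0, ±1 (not L=0↔0): L: 1 → 2, ΔL = +1 — satisfied.
ΔJ = 0, ±1 (not J=0↔0): J: 1/2 → 3/2, ΔJ = +1 — satisfied.
Rule(s) violated: parity.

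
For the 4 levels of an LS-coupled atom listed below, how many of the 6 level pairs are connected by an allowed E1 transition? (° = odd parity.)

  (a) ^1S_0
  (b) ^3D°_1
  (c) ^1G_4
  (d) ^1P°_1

(a)–(b): forbidden (ΔS, ΔL).
(a)–(c): forbidden (parity, ΔL, ΔJ).
(a)–(d): allowed.
(b)–(c): forbidden (ΔS, ΔL, ΔJ).
(b)–(d): forbidden (parity, ΔS).
(c)–(d): forbidden (ΔL, ΔJ).
Allowed pairs: 1 of 6.

1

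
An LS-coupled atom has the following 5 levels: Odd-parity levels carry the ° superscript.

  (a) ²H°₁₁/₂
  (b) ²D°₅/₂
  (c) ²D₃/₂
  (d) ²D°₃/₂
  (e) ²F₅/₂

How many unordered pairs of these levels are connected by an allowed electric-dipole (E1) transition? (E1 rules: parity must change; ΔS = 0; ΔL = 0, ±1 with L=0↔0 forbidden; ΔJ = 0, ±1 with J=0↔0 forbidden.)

4

(a)–(b): forbidden (parity, ΔL, ΔJ).
(a)–(c): forbidden (ΔL, ΔJ).
(a)–(d): forbidden (parity, ΔL, ΔJ).
(a)–(e): forbidden (ΔL, ΔJ).
(b)–(c): allowed.
(b)–(d): forbidden (parity).
(b)–(e): allowed.
(c)–(d): allowed.
(c)–(e): forbidden (parity).
(d)–(e): allowed.
Allowed pairs: 4 of 10.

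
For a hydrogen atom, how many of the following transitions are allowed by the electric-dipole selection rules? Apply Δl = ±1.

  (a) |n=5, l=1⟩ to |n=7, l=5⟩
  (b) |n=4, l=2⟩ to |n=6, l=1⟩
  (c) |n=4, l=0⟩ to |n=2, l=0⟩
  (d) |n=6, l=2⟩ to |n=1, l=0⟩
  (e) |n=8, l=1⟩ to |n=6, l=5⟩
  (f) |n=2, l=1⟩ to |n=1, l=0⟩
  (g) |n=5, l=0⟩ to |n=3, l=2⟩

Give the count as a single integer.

2

(a) forbidden — Δl = +4 (E1 requires Δl = ±1)
(b) allowed
(c) forbidden — Δl = +0 (E1 requires Δl = ±1)
(d) forbidden — Δl = -2 (E1 requires Δl = ±1)
(e) forbidden — Δl = +4 (E1 requires Δl = ±1)
(f) allowed
(g) forbidden — Δl = +2 (E1 requires Δl = ±1)
Total allowed: 2 of 7.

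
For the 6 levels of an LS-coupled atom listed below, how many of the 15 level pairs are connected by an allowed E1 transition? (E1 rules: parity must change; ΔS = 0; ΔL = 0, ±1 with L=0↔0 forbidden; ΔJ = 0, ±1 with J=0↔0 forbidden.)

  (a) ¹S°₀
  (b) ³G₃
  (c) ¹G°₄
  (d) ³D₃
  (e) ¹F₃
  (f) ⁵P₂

1

(a)–(b): forbidden (ΔS, ΔL, ΔJ).
(a)–(c): forbidden (parity, ΔL, ΔJ).
(a)–(d): forbidden (ΔS, ΔL, ΔJ).
(a)–(e): forbidden (ΔL, ΔJ).
(a)–(f): forbidden (ΔS, ΔJ).
(b)–(c): forbidden (ΔS).
(b)–(d): forbidden (parity, ΔL).
(b)–(e): forbidden (parity, ΔS).
(b)–(f): forbidden (parity, ΔS, ΔL).
(c)–(d): forbidden (ΔS, ΔL).
(c)–(e): allowed.
(c)–(f): forbidden (ΔS, ΔL, ΔJ).
(d)–(e): forbidden (parity, ΔS).
(d)–(f): forbidden (parity, ΔS).
(e)–(f): forbidden (parity, ΔS, ΔL).
Allowed pairs: 1 of 15.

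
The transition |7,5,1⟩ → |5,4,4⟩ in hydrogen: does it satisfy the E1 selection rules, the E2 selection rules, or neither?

neither

Δl = 4 − 5 = -1; l_i + l_f = 9.
Δm_l = +3.
E1 (Δl = ±1, |Δm_l| ≤ 1): not satisfied.
E2 (Δl = 0,±2, l_i+l_f ≥ 2, |Δm_l| ≤ 2): not satisfied.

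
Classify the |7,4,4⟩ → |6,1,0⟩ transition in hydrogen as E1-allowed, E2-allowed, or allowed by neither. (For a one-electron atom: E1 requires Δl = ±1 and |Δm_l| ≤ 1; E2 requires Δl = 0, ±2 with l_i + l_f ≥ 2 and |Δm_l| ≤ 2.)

Δl = 1 − 4 = -3; l_i + l_f = 5.
Δm_l = -4.
E1 (Δl = ±1, |Δm_l| ≤ 1): not satisfied.
E2 (Δl = 0,±2, l_i+l_f ≥ 2, |Δm_l| ≤ 2): not satisfied.

neither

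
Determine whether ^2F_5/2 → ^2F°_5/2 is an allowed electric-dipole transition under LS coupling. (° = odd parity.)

Initial level: S=1/2, L=3, J=5/2, parity even. Final level: S=1/2, L=3, J=5/2, parity odd.
ΔL = 0, ±1 (not L=0↔0): L: 3 → 3, ΔL = +0 — ✓.
Parity must change: even → odd — ✓.
ΔS = 0: S: 1/2 → 1/2 — ✓.
ΔJ = 0, ±1 (not J=0↔0): J: 5/2 → 5/2, ΔJ = +0 — ✓.
All four E1 rules are satisfied.

allowed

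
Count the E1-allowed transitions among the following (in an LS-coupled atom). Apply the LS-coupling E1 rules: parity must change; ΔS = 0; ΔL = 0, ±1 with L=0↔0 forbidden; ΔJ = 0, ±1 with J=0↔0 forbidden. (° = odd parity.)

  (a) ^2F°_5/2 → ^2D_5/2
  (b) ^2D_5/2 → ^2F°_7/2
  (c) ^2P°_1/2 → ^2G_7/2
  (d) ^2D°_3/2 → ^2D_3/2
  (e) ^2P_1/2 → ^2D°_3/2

(a) allowed
(b) allowed
(c) forbidden (ΔL, ΔJ fail)
(d) allowed
(e) allowed
Total allowed: 4 of 5.

4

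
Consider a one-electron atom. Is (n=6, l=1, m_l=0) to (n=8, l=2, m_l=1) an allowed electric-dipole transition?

l: 1 → 2 (Δl = +1). Δl = ±1 ✓.
m_l: 0 → 1 (Δm_l = +1). |Δm_l| ≤ 1 ✓.
All E1 selection rules are satisfied.

allowed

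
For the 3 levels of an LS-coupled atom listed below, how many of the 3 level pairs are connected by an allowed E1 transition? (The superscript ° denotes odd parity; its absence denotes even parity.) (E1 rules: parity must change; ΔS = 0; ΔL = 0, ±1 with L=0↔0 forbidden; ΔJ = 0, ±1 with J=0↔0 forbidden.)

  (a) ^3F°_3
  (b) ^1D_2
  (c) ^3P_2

0

(a)–(b): forbidden (ΔS).
(a)–(c): forbidden (ΔL).
(b)–(c): forbidden (parity, ΔS).
Allowed pairs: 0 of 3.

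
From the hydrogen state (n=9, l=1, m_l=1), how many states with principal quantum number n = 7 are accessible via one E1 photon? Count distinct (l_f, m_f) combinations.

E1 requires Δl = ±1, so l_f ∈ {0, 2}; with 0 ≤ l_f ≤ n_f−1 = 6, the allowed l_f values are {0, 2}.
For l_f = 0: m_f ∈ {m_i−1, m_i, m_i+1} ∩ [−0, 0] = {0} → 1 state.
For l_f = 2: m_f ∈ {m_i−1, m_i, m_i+1} ∩ [−2, 2] = {0, 1, 2} → 3 states.
Total: 4.

4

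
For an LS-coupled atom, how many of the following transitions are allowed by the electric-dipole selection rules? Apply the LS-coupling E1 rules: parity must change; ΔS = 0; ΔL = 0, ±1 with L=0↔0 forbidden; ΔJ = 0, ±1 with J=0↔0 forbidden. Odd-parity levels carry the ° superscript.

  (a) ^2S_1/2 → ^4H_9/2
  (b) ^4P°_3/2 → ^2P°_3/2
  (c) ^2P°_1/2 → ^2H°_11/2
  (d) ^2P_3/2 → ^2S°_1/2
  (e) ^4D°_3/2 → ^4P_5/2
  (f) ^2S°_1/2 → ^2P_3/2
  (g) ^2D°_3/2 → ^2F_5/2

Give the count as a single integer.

(a) forbidden (parity, ΔS, ΔL, ΔJ fail)
(b) forbidden (parity, ΔS fail)
(c) forbidden (parity, ΔL, ΔJ fail)
(d) allowed
(e) allowed
(f) allowed
(g) allowed
Total allowed: 4 of 7.

4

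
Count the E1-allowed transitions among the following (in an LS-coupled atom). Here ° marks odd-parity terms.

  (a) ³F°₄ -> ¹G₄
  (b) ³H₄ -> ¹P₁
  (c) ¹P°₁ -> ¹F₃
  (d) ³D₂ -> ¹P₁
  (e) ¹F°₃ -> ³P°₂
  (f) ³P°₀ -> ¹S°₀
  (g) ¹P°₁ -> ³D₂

0

(a) forbidden (ΔS fails)
(b) forbidden (parity, ΔS, ΔL, ΔJ fail)
(c) forbidden (ΔL, ΔJ fail)
(d) forbidden (parity, ΔS fail)
(e) forbidden (parity, ΔS, ΔL fail)
(f) forbidden (parity, ΔS, ΔJ fail)
(g) forbidden (ΔS fails)
Total allowed: 0 of 7.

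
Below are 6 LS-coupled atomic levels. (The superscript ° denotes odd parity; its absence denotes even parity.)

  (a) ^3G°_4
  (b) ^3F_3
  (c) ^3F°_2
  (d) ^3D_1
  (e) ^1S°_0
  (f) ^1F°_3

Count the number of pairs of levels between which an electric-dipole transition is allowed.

3

(a)–(b): allowed.
(a)–(c): forbidden (parity, ΔJ).
(a)–(d): forbidden (ΔL, ΔJ).
(a)–(e): forbidden (parity, ΔS, ΔL, ΔJ).
(a)–(f): forbidden (parity, ΔS).
(b)–(c): allowed.
(b)–(d): forbidden (parity, ΔJ).
(b)–(e): forbidden (ΔS, ΔL, ΔJ).
(b)–(f): forbidden (ΔS).
(c)–(d): allowed.
(c)–(e): forbidden (parity, ΔS, ΔL, ΔJ).
(c)–(f): forbidden (parity, ΔS).
(d)–(e): forbidden (ΔS, ΔL).
(d)–(f): forbidden (ΔS, ΔJ).
(e)–(f): forbidden (parity, ΔL, ΔJ).
Allowed pairs: 3 of 15.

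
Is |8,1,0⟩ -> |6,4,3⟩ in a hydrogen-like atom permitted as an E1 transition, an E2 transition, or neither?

neither

Δl = 4 − 1 = +3; l_i + l_f = 5.
Δm_l = +3.
E1 (Δl = ±1, |Δm_l| ≤ 1): not satisfied.
E2 (Δl = 0,±2, l_i+l_f ≥ 2, |Δm_l| ≤ 2): not satisfied.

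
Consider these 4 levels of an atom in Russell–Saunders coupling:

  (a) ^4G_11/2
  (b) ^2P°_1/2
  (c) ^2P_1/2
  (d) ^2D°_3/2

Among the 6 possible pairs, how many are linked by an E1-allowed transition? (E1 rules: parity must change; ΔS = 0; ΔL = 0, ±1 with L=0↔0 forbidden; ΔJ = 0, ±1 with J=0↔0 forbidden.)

2

(a)–(b): forbidden (ΔS, ΔL, ΔJ).
(a)–(c): forbidden (parity, ΔS, ΔL, ΔJ).
(a)–(d): forbidden (ΔS, ΔL, ΔJ).
(b)–(c): allowed.
(b)–(d): forbidden (parity).
(c)–(d): allowed.
Allowed pairs: 2 of 6.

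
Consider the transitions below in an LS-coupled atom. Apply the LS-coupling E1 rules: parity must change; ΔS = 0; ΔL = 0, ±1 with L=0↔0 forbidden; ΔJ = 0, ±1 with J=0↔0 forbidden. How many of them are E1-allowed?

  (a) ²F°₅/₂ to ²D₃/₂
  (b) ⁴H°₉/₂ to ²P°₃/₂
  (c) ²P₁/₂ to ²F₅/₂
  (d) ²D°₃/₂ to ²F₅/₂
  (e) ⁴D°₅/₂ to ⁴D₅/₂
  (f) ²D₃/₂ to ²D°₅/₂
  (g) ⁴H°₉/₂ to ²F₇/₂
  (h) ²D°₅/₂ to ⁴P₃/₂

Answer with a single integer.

4

(a) allowed
(b) forbidden (parity, ΔS, ΔL, ΔJ fail)
(c) forbidden (parity, ΔL, ΔJ fail)
(d) allowed
(e) allowed
(f) allowed
(g) forbidden (ΔS, ΔL fail)
(h) forbidden (ΔS fails)
Total allowed: 4 of 8.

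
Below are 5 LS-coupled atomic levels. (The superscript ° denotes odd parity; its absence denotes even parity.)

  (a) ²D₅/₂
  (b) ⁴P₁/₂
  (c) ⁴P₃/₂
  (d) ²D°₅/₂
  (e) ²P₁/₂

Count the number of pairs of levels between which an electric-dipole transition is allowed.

1

(a)–(b): forbidden (parity, ΔS, ΔJ).
(a)–(c): forbidden (parity, ΔS).
(a)–(d): allowed.
(a)–(e): forbidden (parity, ΔJ).
(b)–(c): forbidden (parity).
(b)–(d): forbidden (ΔS, ΔJ).
(b)–(e): forbidden (parity, ΔS).
(c)–(d): forbidden (ΔS).
(c)–(e): forbidden (parity, ΔS).
(d)–(e): forbidden (ΔJ).
Allowed pairs: 1 of 10.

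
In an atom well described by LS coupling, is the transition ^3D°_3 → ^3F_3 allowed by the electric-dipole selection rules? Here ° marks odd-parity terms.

Reading off the term symbols: S 1→1, L 2→3, J 3→3, parity odd→even.
Parity must change: odd → even — ok.
ΔS = 0: S: 1 → 1 — ok.
ΔL = 0, ±1 (not L=0↔0): L: 2 → 3, ΔL = +1 — ok.
ΔJ = 0, ±1 (not J=0↔0): J: 3 → 3, ΔJ = +0 — ok.
All four E1 rules are satisfied.

allowed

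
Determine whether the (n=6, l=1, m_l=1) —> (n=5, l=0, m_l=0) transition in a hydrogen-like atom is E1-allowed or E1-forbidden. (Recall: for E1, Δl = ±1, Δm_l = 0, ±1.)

allowed

Initial l = 1, final l = 0, so Δl = -1. E1 requires Δl = ±1: passes.
Δm_l = 0 − (1) = -1. E1 requires Δm_l = 0, ±1: passes.
All E1 selection rules are satisfied.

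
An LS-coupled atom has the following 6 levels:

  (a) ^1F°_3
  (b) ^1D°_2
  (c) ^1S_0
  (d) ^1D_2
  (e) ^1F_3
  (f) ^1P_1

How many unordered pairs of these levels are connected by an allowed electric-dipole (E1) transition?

(a)–(b): forbidden (parity).
(a)–(c): forbidden (ΔL, ΔJ).
(a)–(d): allowed.
(a)–(e): allowed.
(a)–(f): forbidden (ΔL, ΔJ).
(b)–(c): forbidden (ΔL, ΔJ).
(b)–(d): allowed.
(b)–(e): allowed.
(b)–(f): allowed.
(c)–(d): forbidden (parity, ΔL, ΔJ).
(c)–(e): forbidden (parity, ΔL, ΔJ).
(c)–(f): forbidden (parity).
(d)–(e): forbidden (parity).
(d)–(f): forbidden (parity).
(e)–(f): forbidden (parity, ΔL, ΔJ).
Allowed pairs: 5 of 15.

5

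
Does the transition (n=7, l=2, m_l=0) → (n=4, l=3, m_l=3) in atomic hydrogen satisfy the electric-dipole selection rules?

forbidden

Initial l = 2, final l = 3, so Δl = +1. E1 requires Δl = ±1: ✓.
Δm_l = 3 − (0) = +3. E1 requires Δm_l = 0, ±1: ✗.
The transition is electric-dipole forbidden.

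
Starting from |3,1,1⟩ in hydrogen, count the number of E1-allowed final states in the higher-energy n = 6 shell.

E1 requires Δl = ±1, so l_f ∈ {0, 2}; with 0 ≤ l_f ≤ n_f−1 = 5, the allowed l_f values are {0, 2}.
For l_f = 0: m_f ∈ {m_i−1, m_i, m_i+1} ∩ [−0, 0] = {0} → 1 state.
For l_f = 2: m_f ∈ {m_i−1, m_i, m_i+1} ∩ [−2, 2] = {0, 1, 2} → 3 states.
Total: 4.

4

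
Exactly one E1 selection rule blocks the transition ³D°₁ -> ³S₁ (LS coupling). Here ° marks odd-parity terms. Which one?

Reading off the term symbols: S 1→1, L 2→0, J 1→1, parity odd→even.
Parity must change: odd → even — ✓.
ΔS = 0: S: 1 → 1 — ✓.
ΔL = 0, ±1 (not L=0↔0): L: 2 → 0, ΔL = -2 — ✗.
ΔJ = 0, ±1 (not J=0↔0): J: 1 → 1, ΔJ = +0 — ✓.

the ΔL = 0, ±1 rule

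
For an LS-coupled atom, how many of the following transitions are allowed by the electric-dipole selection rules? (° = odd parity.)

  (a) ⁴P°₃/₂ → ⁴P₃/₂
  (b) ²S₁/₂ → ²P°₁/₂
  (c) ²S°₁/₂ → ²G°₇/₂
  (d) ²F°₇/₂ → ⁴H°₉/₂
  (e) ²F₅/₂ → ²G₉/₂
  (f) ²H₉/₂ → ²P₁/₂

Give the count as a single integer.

2

(a) allowed
(b) allowed
(c) forbidden (parity, ΔL, ΔJ fail)
(d) forbidden (parity, ΔS, ΔL fail)
(e) forbidden (parity, ΔJ fail)
(f) forbidden (parity, ΔL, ΔJ fail)
Total allowed: 2 of 6.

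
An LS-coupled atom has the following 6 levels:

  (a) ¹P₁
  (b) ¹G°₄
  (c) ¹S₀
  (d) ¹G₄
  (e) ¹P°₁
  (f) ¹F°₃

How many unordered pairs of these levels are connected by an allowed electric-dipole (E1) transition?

(a)–(b): forbidden (ΔL, ΔJ).
(a)–(c): forbidden (parity).
(a)–(d): forbidden (parity, ΔL, ΔJ).
(a)–(e): allowed.
(a)–(f): forbidden (ΔL, ΔJ).
(b)–(c): forbidden (ΔL, ΔJ).
(b)–(d): allowed.
(b)–(e): forbidden (parity, ΔL, ΔJ).
(b)–(f): forbidden (parity).
(c)–(d): forbidden (parity, ΔL, ΔJ).
(c)–(e): allowed.
(c)–(f): forbidden (ΔL, ΔJ).
(d)–(e): forbidden (ΔL, ΔJ).
(d)–(f): allowed.
(e)–(f): forbidden (parity, ΔL, ΔJ).
Allowed pairs: 4 of 15.

4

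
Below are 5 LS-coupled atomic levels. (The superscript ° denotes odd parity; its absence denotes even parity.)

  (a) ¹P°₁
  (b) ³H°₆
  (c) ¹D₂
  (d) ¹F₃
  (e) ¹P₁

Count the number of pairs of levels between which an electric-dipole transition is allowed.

(a)–(b): forbidden (parity, ΔS, ΔL, ΔJ).
(a)–(c): allowed.
(a)–(d): forbidden (ΔL, ΔJ).
(a)–(e): allowed.
(b)–(c): forbidden (ΔS, ΔL, ΔJ).
(b)–(d): forbidden (ΔS, ΔL, ΔJ).
(b)–(e): forbidden (ΔS, ΔL, ΔJ).
(c)–(d): forbidden (parity).
(c)–(e): forbidden (parity).
(d)–(e): forbidden (parity, ΔL, ΔJ).
Allowed pairs: 2 of 10.

2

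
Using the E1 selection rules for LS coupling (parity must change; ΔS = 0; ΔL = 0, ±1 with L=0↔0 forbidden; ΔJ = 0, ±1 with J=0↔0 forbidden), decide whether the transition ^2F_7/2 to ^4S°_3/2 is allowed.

forbidden

Initial level: S=1/2, L=3, J=7/2, parity even. Final level: S=3/2, L=0, J=3/2, parity odd.
Parity must change: even → odd — satisfied.
ΔS = 0: S: 1/2 → 3/2 — violated.
ΔL = 0, ±1 (not L=0↔0): L: 3 → 0, ΔL = -3 — violated.
ΔJ = 0, ±1 (not J=0↔0): J: 7/2 → 3/2, ΔJ = -2 — violated.
Rule(s) violated: ΔS, ΔL, ΔJ.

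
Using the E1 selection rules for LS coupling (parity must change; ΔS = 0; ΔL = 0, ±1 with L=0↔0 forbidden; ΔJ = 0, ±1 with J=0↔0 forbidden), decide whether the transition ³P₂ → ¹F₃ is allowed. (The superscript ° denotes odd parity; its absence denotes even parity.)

Parity must change: even → even — violated.
ΔS = 0: S: 1 → 0 — violated.
ΔL = 0, ±1 (not L=0↔0): L: 1 → 3, ΔL = +2 — violated.
ΔJ = 0, ±1 (not J=0↔0): J: 2 → 3, ΔJ = +1 — satisfied.
Rule(s) violated: parity, ΔS, ΔL.

forbidden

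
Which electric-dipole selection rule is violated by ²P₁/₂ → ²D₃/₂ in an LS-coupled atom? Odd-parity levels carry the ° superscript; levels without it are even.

parity

Parity must change: even → even — violated.
ΔS = 0: S: 1/2 → 1/2 — satisfied.
ΔL = 0, ±1 (not L=0↔0): L: 1 → 2, ΔL = +1 — satisfied.
ΔJ = 0, ±1 (not J=0↔0): J: 1/2 → 3/2, ΔJ = +1 — satisfied.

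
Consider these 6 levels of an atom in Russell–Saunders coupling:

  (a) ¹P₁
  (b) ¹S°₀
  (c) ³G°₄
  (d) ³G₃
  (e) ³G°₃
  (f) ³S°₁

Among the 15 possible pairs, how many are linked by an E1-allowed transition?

(a)–(b): allowed.
(a)–(c): forbidden (ΔS, ΔL, ΔJ).
(a)–(d): forbidden (parity, ΔS, ΔL, ΔJ).
(a)–(e): forbidden (ΔS, ΔL, ΔJ).
(a)–(f): forbidden (ΔS).
(b)–(c): forbidden (parity, ΔS, ΔL, ΔJ).
(b)–(d): forbidden (ΔS, ΔL, ΔJ).
(b)–(e): forbidden (parity, ΔS, ΔL, ΔJ).
(b)–(f): forbidden (parity, ΔS, ΔL).
(c)–(d): allowed.
(c)–(e): forbidden (parity).
(c)–(f): forbidden (parity, ΔL, ΔJ).
(d)–(e): allowed.
(d)–(f): forbidden (ΔL, ΔJ).
(e)–(f): forbidden (parity, ΔL, ΔJ).
Allowed pairs: 3 of 15.

3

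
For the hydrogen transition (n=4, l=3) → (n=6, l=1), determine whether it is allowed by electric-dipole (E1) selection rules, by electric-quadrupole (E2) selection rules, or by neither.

Δl = 1 − 3 = -2; l_i + l_f = 4.
E1 (Δl = ±1): not satisfied.
E2 (Δl = 0,±2, l_i+l_f ≥ 2): satisfied.

E2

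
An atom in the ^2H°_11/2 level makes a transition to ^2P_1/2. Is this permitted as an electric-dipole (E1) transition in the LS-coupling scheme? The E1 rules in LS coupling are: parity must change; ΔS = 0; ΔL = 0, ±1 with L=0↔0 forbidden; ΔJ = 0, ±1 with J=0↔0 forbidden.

forbidden

Parity must change: odd → even — satisfied.
ΔS = 0: S: 1/2 → 1/2 — satisfied.
ΔL = 0, ±1 (not L=0↔0): L: 5 → 1, ΔL = -4 — violated.
ΔJ = 0, ±1 (not J=0↔0): J: 11/2 → 1/2, ΔJ = -5 — violated.
Rule(s) violated: ΔL, ΔJ.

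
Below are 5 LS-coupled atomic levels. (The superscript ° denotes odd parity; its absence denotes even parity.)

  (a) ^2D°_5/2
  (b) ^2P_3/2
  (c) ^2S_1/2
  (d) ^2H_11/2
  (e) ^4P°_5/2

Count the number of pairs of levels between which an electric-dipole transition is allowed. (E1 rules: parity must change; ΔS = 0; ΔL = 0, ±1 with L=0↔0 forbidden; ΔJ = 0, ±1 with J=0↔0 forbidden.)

(a)–(b): allowed.
(a)–(c): forbidden (ΔL, ΔJ).
(a)–(d): forbidden (ΔL, ΔJ).
(a)–(e): forbidden (parity, ΔS).
(b)–(c): forbidden (parity).
(b)–(d): forbidden (parity, ΔL, ΔJ).
(b)–(e): forbidden (ΔS).
(c)–(d): forbidden (parity, ΔL, ΔJ).
(c)–(e): forbidden (ΔS, ΔJ).
(d)–(e): forbidden (ΔS, ΔL, ΔJ).
Allowed pairs: 1 of 10.

1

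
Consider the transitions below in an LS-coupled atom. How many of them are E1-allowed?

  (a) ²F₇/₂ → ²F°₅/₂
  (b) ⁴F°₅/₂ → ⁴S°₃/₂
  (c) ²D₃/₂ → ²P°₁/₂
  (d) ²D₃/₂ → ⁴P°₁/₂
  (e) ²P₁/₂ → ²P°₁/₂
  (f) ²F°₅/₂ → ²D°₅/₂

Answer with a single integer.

3

(a) allowed
(b) forbidden (parity, ΔL fail)
(c) allowed
(d) forbidden (ΔS fails)
(e) allowed
(f) forbidden (parity fails)
Total allowed: 3 of 6.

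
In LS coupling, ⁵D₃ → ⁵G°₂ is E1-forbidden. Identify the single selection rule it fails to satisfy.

the ΔL = 0, ±1 rule

Reading off the term symbols: S 2→2, L 2→4, J 3→2, parity even→odd.
Parity must change: even → odd — passes.
ΔS = 0: S: 2 → 2 — passes.
ΔL = 0, ±1 (not L=0↔0): L: 2 → 4, ΔL = +2 — fails.
ΔJ = 0, ±1 (not J=0↔0): J: 3 → 2, ΔJ = -1 — passes.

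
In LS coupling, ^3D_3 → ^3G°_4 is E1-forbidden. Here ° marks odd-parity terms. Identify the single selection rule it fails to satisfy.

the ΔL = 0, ±1 rule

Reading off the term symbols: S 1→1, L 2→4, J 3→4, parity even→odd.
Parity must change: even → odd — ✓.
ΔS = 0: S: 1 → 1 — ✓.
ΔL = 0, ±1 (not L=0↔0): L: 2 → 4, ΔL = +2 — ✗.
ΔJ = 0, ±1 (not J=0↔0): J: 3 → 4, ΔJ = +1 — ✓.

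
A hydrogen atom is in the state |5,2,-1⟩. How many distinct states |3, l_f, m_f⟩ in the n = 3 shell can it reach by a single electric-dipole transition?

2

E1 requires Δl = ±1, so l_f ∈ {1, 3}; with 0 ≤ l_f ≤ n_f−1 = 2, the allowed l_f values are {1}.
For l_f = 1: m_f ∈ {m_i−1, m_i, m_i+1} ∩ [−1, 1] = {-1, 0} → 2 states.
Total: 2.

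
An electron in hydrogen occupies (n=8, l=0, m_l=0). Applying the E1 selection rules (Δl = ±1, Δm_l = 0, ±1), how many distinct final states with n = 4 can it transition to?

3

E1 requires Δl = ±1, so l_f ∈ {-1, 1}; with 0 ≤ l_f ≤ n_f−1 = 3, the allowed l_f values are {1}.
For l_f = 1: m_f ∈ {m_i−1, m_i, m_i+1} ∩ [−1, 1] = {-1, 0, 1} → 3 states.
Total: 3.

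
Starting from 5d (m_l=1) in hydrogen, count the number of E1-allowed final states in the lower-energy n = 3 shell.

E1 requires Δl = ±1, so l_f ∈ {1, 3}; with 0 ≤ l_f ≤ n_f−1 = 2, the allowed l_f values are {1}.
For l_f = 1: m_f ∈ {m_i−1, m_i, m_i+1} ∩ [−1, 1] = {0, 1} → 2 states.
Total: 2.

2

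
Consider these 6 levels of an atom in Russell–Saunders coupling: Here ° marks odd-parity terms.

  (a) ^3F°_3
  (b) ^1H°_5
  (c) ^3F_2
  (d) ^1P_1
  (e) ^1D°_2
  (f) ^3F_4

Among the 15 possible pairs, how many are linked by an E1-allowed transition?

(a)–(b): forbidden (parity, ΔS, ΔL, ΔJ).
(a)–(c): allowed.
(a)–(d): forbidden (ΔS, ΔL, ΔJ).
(a)–(e): forbidden (parity, ΔS).
(a)–(f): allowed.
(b)–(c): forbidden (ΔS, ΔL, ΔJ).
(b)–(d): forbidden (ΔL, ΔJ).
(b)–(e): forbidden (parity, ΔL, ΔJ).
(b)–(f): forbidden (ΔS, ΔL).
(c)–(d): forbidden (parity, ΔS, ΔL).
(c)–(e): forbidden (ΔS).
(c)–(f): forbidden (parity, ΔJ).
(d)–(e): allowed.
(d)–(f): forbidden (parity, ΔS, ΔL, ΔJ).
(e)–(f): forbidden (ΔS, ΔJ).
Allowed pairs: 3 of 15.

3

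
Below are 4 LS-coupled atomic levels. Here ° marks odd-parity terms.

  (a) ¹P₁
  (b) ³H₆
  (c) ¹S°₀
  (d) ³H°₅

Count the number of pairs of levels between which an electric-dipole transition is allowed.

2

(a)–(b): forbidden (parity, ΔS, ΔL, ΔJ).
(a)–(c): allowed.
(a)–(d): forbidden (ΔS, ΔL, ΔJ).
(b)–(c): forbidden (ΔS, ΔL, ΔJ).
(b)–(d): allowed.
(c)–(d): forbidden (parity, ΔS, ΔL, ΔJ).
Allowed pairs: 2 of 6.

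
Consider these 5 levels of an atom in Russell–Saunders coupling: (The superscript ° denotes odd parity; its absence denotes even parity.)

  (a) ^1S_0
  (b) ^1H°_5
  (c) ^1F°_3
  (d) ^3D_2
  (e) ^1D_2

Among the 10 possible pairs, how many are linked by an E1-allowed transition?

1

(a)–(b): forbidden (ΔL, ΔJ).
(a)–(c): forbidden (ΔL, ΔJ).
(a)–(d): forbidden (parity, ΔS, ΔL, ΔJ).
(a)–(e): forbidden (parity, ΔL, ΔJ).
(b)–(c): forbidden (parity, ΔL, ΔJ).
(b)–(d): forbidden (ΔS, ΔL, ΔJ).
(b)–(e): forbidden (ΔL, ΔJ).
(c)–(d): forbidden (ΔS).
(c)–(e): allowed.
(d)–(e): forbidden (parity, ΔS).
Allowed pairs: 1 of 10.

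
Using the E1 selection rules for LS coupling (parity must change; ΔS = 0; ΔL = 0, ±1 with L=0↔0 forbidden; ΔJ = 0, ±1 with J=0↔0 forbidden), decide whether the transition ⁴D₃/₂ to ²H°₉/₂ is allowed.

Reading off the term symbols: S 3/2→1/2, L 2→5, J 3/2→9/2, parity even→odd.
ΔJ = 0, ±1 (not J=0↔0): J: 3/2 → 9/2, ΔJ = +3 — fails.
Parity must change: even → odd — passes.
ΔL = 0, ±1 (not L=0↔0): L: 2 → 5, ΔL = +3 — fails.
ΔS = 0: S: 3/2 → 1/2 — fails.
Rule(s) violated: ΔS, ΔL, ΔJ.

forbidden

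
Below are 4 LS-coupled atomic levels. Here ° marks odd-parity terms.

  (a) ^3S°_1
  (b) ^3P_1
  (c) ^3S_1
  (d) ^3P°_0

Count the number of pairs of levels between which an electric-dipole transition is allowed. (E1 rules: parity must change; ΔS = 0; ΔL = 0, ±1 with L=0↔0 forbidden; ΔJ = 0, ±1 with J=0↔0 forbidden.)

(a)–(b): allowed.
(a)–(c): forbidden (ΔL).
(a)–(d): forbidden (parity).
(b)–(c): forbidden (parity).
(b)–(d): allowed.
(c)–(d): allowed.
Allowed pairs: 3 of 6.

3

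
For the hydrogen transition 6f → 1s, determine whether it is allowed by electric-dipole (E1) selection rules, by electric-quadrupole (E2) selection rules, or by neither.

neither

Δl = 0 − 3 = -3; l_i + l_f = 3.
E1 (Δl = ±1): not satisfied.
E2 (Δl = 0,±2, l_i+l_f ≥ 2): not satisfied.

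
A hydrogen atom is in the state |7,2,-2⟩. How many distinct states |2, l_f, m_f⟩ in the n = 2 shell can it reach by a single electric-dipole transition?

1

E1 requires Δl = ±1, so l_f ∈ {1, 3}; with 0 ≤ l_f ≤ n_f−1 = 1, the allowed l_f values are {1}.
For l_f = 1: m_f ∈ {m_i−1, m_i, m_i+1} ∩ [−1, 1] = {-1} → 1 state.
Total: 1.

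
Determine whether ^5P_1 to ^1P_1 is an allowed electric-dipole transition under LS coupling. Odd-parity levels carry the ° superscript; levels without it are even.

forbidden

Reading off the term symbols: S 2→0, L 1→1, J 1→1, parity even→even.
Parity must change: even → even — violated.
ΔS = 0: S: 2 → 0 — violated.
ΔL = 0, ±1 (not L=0↔0): L: 1 → 1, ΔL = +0 — satisfied.
ΔJ = 0, ±1 (not J=0↔0): J: 1 → 1, ΔJ = +0 — satisfied.
Rule(s) violated: parity, ΔS.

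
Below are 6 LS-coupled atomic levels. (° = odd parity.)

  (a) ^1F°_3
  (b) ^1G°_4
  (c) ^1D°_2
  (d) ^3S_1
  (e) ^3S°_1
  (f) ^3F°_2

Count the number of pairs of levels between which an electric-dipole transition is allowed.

0

(a)–(b): forbidden (parity).
(a)–(c): forbidden (parity).
(a)–(d): forbidden (ΔS, ΔL, ΔJ).
(a)–(e): forbidden (parity, ΔS, ΔL, ΔJ).
(a)–(f): forbidden (parity, ΔS).
(b)–(c): forbidden (parity, ΔL, ΔJ).
(b)–(d): forbidden (ΔS, ΔL, ΔJ).
(b)–(e): forbidden (parity, ΔS, ΔL, ΔJ).
(b)–(f): forbidden (parity, ΔS, ΔJ).
(c)–(d): forbidden (ΔS, ΔL).
(c)–(e): forbidden (parity, ΔS, ΔL).
(c)–(f): forbidden (parity, ΔS).
(d)–(e): forbidden (ΔL).
(d)–(f): forbidden (ΔL).
(e)–(f): forbidden (parity, ΔL).
Allowed pairs: 0 of 15.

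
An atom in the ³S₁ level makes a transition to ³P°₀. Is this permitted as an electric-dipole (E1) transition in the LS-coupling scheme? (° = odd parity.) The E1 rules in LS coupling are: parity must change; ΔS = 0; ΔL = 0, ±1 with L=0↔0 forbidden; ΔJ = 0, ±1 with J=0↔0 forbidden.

allowed

Reading off the term symbols: S 1→1, L 0→1, J 1→0, parity even→odd.
ΔL = 0, ±1 (not L=0↔0): L: 0 → 1, ΔL = +1 — ✓.
Parity must change: even → odd — ✓.
ΔJ = 0, ±1 (not J=0↔0): J: 1 → 0, ΔJ = -1 — ✓.
ΔS = 0: S: 1 → 1 — ✓.
All four E1 rules are satisfied.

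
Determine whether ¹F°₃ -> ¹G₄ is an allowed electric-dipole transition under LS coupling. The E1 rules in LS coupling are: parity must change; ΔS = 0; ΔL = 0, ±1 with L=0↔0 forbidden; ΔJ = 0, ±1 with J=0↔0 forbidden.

Parity must change: odd → even — ✓.
ΔS = 0: S: 0 → 0 — ✓.
ΔL = 0, ±1 (not L=0↔0): L: 3 → 4, ΔL = +1 — ✓.
ΔJ = 0, ±1 (not J=0↔0): J: 3 → 4, ΔJ = +1 — ✓.
All four E1 rules are satisfied.

allowed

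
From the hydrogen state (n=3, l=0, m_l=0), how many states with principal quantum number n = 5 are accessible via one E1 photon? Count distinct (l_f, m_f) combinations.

E1 requires Δl = ±1, so l_f ∈ {-1, 1}; with 0 ≤ l_f ≤ n_f−1 = 4, the allowed l_f values are {1}.
For l_f = 1: m_f ∈ {m_i−1, m_i, m_i+1} ∩ [−1, 1] = {-1, 0, 1} → 3 states.
Total: 3.

3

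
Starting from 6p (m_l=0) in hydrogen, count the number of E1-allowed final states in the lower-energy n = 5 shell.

4

E1 requires Δl = ±1, so l_f ∈ {0, 2}; with 0 ≤ l_f ≤ n_f−1 = 4, the allowed l_f values are {0, 2}.
For l_f = 0: m_f ∈ {m_i−1, m_i, m_i+1} ∩ [−0, 0] = {0} → 1 state.
For l_f = 2: m_f ∈ {m_i−1, m_i, m_i+1} ∩ [−2, 2] = {-1, 0, 1} → 3 states.
Total: 4.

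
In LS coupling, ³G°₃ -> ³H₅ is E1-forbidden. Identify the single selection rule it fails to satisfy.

the ΔJ = 0, ±1 rule

ΔJ = 0, ±1 (not J=0↔0): J: 3 → 5, ΔJ = +2 — violated.
Parity must change: odd → even — satisfied.
ΔS = 0: S: 1 → 1 — satisfied.
ΔL = 0, ±1 (not L=0↔0): L: 4 → 5, ΔL = +1 — satisfied.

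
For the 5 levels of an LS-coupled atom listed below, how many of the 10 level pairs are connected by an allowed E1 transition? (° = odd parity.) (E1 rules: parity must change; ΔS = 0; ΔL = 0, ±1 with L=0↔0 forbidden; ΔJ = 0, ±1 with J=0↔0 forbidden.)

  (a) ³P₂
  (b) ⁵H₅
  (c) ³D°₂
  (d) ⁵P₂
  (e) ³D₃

(a)–(b): forbidden (parity, ΔS, ΔL, ΔJ).
(a)–(c): allowed.
(a)–(d): forbidden (parity, ΔS).
(a)–(e): forbidden (parity).
(b)–(c): forbidden (ΔS, ΔL, ΔJ).
(b)–(d): forbidden (parity, ΔL, ΔJ).
(b)–(e): forbidden (parity, ΔS, ΔL, ΔJ).
(c)–(d): forbidden (ΔS).
(c)–(e): allowed.
(d)–(e): forbidden (parity, ΔS).
Allowed pairs: 2 of 10.

2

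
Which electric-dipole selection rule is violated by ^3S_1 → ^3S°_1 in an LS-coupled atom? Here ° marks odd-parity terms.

the L=0 ↔ L=0 exclusion

Parity must change: even → odd — passes.
ΔS = 0: S: 1 → 1 — passes.
ΔL = 0, ±1 (not L=0↔0): L: 0 → 0, ΔL = +0 — fails.
ΔJ = 0, ±1 (not J=0↔0): J: 1 → 1, ΔJ = +0 — passes.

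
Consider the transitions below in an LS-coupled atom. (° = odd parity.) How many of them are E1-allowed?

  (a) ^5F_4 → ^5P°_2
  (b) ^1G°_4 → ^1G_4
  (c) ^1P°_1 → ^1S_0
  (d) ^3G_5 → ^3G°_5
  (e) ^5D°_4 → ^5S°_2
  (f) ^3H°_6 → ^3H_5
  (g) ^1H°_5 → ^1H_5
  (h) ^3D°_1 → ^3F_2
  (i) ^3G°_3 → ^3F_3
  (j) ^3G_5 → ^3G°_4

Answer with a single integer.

8

(a) forbidden (ΔL, ΔJ fail)
(b) allowed
(c) allowed
(d) allowed
(e) forbidden (parity, ΔL, ΔJ fail)
(f) allowed
(g) allowed
(h) allowed
(i) allowed
(j) allowed
Total allowed: 8 of 10.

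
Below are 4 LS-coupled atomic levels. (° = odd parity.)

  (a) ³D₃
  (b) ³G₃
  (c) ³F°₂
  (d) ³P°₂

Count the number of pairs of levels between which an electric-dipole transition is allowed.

(a)–(b): forbidden (parity, ΔL).
(a)–(c): allowed.
(a)–(d): allowed.
(b)–(c): allowed.
(b)–(d): forbidden (ΔL).
(c)–(d): forbidden (parity, ΔL).
Allowed pairs: 3 of 6.

3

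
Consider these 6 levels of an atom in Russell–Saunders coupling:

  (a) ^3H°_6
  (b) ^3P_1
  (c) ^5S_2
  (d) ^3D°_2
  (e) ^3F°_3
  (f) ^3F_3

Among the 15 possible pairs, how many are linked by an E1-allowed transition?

(a)–(b): forbidden (ΔL, ΔJ).
(a)–(c): forbidden (ΔS, ΔL, ΔJ).
(a)–(d): forbidden (parity, ΔL, ΔJ).
(a)–(e): forbidden (parity, ΔL, ΔJ).
(a)–(f): forbidden (ΔL, ΔJ).
(b)–(c): forbidden (parity, ΔS).
(b)–(d): allowed.
(b)–(e): forbidden (ΔL, ΔJ).
(b)–(f): forbidden (parity, ΔL, ΔJ).
(c)–(d): forbidden (ΔS, ΔL).
(c)–(e): forbidden (ΔS, ΔL).
(c)–(f): forbidden (parity, ΔS, ΔL).
(d)–(e): forbidden (parity).
(d)–(f): allowed.
(e)–(f): allowed.
Allowed pairs: 3 of 15.

3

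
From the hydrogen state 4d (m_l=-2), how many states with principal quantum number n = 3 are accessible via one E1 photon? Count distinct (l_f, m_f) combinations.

E1 requires Δl = ±1, so l_f ∈ {1, 3}; with 0 ≤ l_f ≤ n_f−1 = 2, the allowed l_f values are {1}.
For l_f = 1: m_f ∈ {m_i−1, m_i, m_i+1} ∩ [−1, 1] = {-1} → 1 state.
Total: 1.

1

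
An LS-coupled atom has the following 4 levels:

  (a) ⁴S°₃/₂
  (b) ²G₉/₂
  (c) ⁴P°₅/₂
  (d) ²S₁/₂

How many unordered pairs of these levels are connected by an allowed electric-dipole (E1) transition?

0

(a)–(b): forbidden (ΔS, ΔL, ΔJ).
(a)–(c): forbidden (parity).
(a)–(d): forbidden (ΔS, ΔL).
(b)–(c): forbidden (ΔS, ΔL, ΔJ).
(b)–(d): forbidden (parity, ΔL, ΔJ).
(c)–(d): forbidden (ΔS, ΔJ).
Allowed pairs: 0 of 6.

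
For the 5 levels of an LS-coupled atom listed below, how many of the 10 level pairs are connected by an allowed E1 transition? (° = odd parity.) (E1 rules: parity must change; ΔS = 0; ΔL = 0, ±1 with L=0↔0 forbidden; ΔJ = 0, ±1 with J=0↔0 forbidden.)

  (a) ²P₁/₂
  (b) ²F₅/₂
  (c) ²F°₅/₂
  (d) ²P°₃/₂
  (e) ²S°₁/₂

(a)–(b): forbidden (parity, ΔL, ΔJ).
(a)–(c): forbidden (ΔL, ΔJ).
(a)–(d): allowed.
(a)–(e): allowed.
(b)–(c): allowed.
(b)–(d): forbidden (ΔL).
(b)–(e): forbidden (ΔL, ΔJ).
(c)–(d): forbidden (parity, ΔL).
(c)–(e): forbidden (parity, ΔL, ΔJ).
(d)–(e): forbidden (parity).
Allowed pairs: 3 of 10.

3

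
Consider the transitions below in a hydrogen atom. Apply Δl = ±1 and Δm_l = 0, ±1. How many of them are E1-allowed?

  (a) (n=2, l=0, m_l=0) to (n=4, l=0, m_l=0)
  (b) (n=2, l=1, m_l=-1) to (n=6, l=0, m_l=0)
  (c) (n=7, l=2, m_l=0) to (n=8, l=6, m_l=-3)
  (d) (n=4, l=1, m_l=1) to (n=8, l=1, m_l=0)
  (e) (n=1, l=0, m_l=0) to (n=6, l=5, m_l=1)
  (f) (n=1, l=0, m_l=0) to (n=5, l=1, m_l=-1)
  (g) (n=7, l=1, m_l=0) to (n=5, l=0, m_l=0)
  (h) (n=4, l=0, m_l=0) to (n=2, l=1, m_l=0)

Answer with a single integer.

4

(a) forbidden — Δl = +0 (E1 requires Δl = ±1)
(b) allowed
(c) forbidden — Δl = +4 (E1 requires Δl = ±1); Δm_l = -3 (E1 requires Δm_l = 0, ±1)
(d) forbidden — Δl = +0 (E1 requires Δl = ±1)
(e) forbidden — Δl = +5 (E1 requires Δl = ±1)
(f) allowed
(g) allowed
(h) allowed
Total allowed: 4 of 8.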